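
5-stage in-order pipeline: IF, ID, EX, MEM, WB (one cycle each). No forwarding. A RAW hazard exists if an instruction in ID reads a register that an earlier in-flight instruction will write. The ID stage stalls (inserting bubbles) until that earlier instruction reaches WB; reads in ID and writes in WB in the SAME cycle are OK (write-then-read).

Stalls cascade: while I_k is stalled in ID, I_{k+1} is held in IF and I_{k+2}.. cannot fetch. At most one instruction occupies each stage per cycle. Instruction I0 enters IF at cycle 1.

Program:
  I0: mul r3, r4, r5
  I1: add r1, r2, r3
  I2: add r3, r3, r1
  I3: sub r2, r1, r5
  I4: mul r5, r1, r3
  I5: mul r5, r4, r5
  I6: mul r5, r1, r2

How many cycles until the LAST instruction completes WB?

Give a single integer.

Answer: 18

Derivation:
I0 mul r3 <- r4,r5: IF@1 ID@2 stall=0 (-) EX@3 MEM@4 WB@5
I1 add r1 <- r2,r3: IF@2 ID@3 stall=2 (RAW on I0.r3 (WB@5)) EX@6 MEM@7 WB@8
I2 add r3 <- r3,r1: IF@3 ID@6 stall=2 (RAW on I1.r1 (WB@8)) EX@9 MEM@10 WB@11
I3 sub r2 <- r1,r5: IF@6 ID@9 stall=0 (-) EX@10 MEM@11 WB@12
I4 mul r5 <- r1,r3: IF@9 ID@10 stall=1 (RAW on I2.r3 (WB@11)) EX@12 MEM@13 WB@14
I5 mul r5 <- r4,r5: IF@10 ID@12 stall=2 (RAW on I4.r5 (WB@14)) EX@15 MEM@16 WB@17
I6 mul r5 <- r1,r2: IF@12 ID@15 stall=0 (-) EX@16 MEM@17 WB@18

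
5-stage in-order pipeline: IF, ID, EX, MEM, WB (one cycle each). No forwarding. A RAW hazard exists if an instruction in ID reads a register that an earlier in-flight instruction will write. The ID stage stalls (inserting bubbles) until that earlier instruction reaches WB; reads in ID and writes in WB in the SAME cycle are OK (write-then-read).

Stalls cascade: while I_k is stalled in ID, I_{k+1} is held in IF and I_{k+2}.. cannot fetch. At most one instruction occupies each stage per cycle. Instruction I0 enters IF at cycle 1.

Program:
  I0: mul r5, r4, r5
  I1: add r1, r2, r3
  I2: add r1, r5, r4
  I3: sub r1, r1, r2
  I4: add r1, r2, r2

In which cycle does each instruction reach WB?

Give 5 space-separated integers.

Answer: 5 6 8 11 12

Derivation:
I0 mul r5 <- r4,r5: IF@1 ID@2 stall=0 (-) EX@3 MEM@4 WB@5
I1 add r1 <- r2,r3: IF@2 ID@3 stall=0 (-) EX@4 MEM@5 WB@6
I2 add r1 <- r5,r4: IF@3 ID@4 stall=1 (RAW on I0.r5 (WB@5)) EX@6 MEM@7 WB@8
I3 sub r1 <- r1,r2: IF@4 ID@6 stall=2 (RAW on I2.r1 (WB@8)) EX@9 MEM@10 WB@11
I4 add r1 <- r2,r2: IF@6 ID@9 stall=0 (-) EX@10 MEM@11 WB@12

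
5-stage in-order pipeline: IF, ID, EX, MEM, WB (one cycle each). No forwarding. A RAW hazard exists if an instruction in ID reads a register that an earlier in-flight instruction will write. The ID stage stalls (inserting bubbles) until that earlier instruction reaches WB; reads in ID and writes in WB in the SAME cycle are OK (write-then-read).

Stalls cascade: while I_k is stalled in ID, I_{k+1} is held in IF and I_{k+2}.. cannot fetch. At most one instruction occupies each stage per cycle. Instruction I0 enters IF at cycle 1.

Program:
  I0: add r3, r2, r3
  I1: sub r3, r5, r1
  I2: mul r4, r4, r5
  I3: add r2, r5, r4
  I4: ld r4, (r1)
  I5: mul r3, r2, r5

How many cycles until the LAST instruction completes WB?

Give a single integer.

Answer: 13

Derivation:
I0 add r3 <- r2,r3: IF@1 ID@2 stall=0 (-) EX@3 MEM@4 WB@5
I1 sub r3 <- r5,r1: IF@2 ID@3 stall=0 (-) EX@4 MEM@5 WB@6
I2 mul r4 <- r4,r5: IF@3 ID@4 stall=0 (-) EX@5 MEM@6 WB@7
I3 add r2 <- r5,r4: IF@4 ID@5 stall=2 (RAW on I2.r4 (WB@7)) EX@8 MEM@9 WB@10
I4 ld r4 <- r1: IF@5 ID@8 stall=0 (-) EX@9 MEM@10 WB@11
I5 mul r3 <- r2,r5: IF@8 ID@9 stall=1 (RAW on I3.r2 (WB@10)) EX@11 MEM@12 WB@13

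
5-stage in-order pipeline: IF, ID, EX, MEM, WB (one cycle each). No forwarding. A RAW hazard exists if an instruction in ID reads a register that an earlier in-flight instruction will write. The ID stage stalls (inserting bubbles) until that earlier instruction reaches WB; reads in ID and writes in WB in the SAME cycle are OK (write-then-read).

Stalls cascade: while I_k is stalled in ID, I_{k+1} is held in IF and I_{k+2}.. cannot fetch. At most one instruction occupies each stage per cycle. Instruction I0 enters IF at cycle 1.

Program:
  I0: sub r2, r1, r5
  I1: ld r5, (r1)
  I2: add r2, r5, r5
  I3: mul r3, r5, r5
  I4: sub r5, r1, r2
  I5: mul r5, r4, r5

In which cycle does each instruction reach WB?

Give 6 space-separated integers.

Answer: 5 6 9 10 12 15

Derivation:
I0 sub r2 <- r1,r5: IF@1 ID@2 stall=0 (-) EX@3 MEM@4 WB@5
I1 ld r5 <- r1: IF@2 ID@3 stall=0 (-) EX@4 MEM@5 WB@6
I2 add r2 <- r5,r5: IF@3 ID@4 stall=2 (RAW on I1.r5 (WB@6)) EX@7 MEM@8 WB@9
I3 mul r3 <- r5,r5: IF@4 ID@7 stall=0 (-) EX@8 MEM@9 WB@10
I4 sub r5 <- r1,r2: IF@7 ID@8 stall=1 (RAW on I2.r2 (WB@9)) EX@10 MEM@11 WB@12
I5 mul r5 <- r4,r5: IF@8 ID@10 stall=2 (RAW on I4.r5 (WB@12)) EX@13 MEM@14 WB@15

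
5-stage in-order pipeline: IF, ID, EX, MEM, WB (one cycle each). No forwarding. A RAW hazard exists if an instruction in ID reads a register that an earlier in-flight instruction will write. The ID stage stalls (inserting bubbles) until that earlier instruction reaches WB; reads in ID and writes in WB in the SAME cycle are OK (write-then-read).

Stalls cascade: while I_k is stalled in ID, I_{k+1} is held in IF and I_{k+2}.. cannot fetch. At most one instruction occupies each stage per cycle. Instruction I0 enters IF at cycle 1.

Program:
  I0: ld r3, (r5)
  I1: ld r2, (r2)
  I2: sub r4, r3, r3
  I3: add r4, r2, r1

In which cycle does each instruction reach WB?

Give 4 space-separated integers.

I0 ld r3 <- r5: IF@1 ID@2 stall=0 (-) EX@3 MEM@4 WB@5
I1 ld r2 <- r2: IF@2 ID@3 stall=0 (-) EX@4 MEM@5 WB@6
I2 sub r4 <- r3,r3: IF@3 ID@4 stall=1 (RAW on I0.r3 (WB@5)) EX@6 MEM@7 WB@8
I3 add r4 <- r2,r1: IF@4 ID@6 stall=0 (-) EX@7 MEM@8 WB@9

Answer: 5 6 8 9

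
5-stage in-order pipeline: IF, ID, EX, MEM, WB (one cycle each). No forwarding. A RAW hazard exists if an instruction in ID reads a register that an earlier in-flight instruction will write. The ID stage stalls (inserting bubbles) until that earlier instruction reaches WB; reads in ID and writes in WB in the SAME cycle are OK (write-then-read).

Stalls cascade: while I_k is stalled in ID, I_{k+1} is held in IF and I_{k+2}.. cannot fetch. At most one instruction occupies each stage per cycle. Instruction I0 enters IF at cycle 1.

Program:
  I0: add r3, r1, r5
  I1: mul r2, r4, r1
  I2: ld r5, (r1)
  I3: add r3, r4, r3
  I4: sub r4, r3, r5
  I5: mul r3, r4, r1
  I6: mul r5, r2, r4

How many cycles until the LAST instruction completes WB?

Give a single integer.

I0 add r3 <- r1,r5: IF@1 ID@2 stall=0 (-) EX@3 MEM@4 WB@5
I1 mul r2 <- r4,r1: IF@2 ID@3 stall=0 (-) EX@4 MEM@5 WB@6
I2 ld r5 <- r1: IF@3 ID@4 stall=0 (-) EX@5 MEM@6 WB@7
I3 add r3 <- r4,r3: IF@4 ID@5 stall=0 (-) EX@6 MEM@7 WB@8
I4 sub r4 <- r3,r5: IF@5 ID@6 stall=2 (RAW on I3.r3 (WB@8)) EX@9 MEM@10 WB@11
I5 mul r3 <- r4,r1: IF@6 ID@9 stall=2 (RAW on I4.r4 (WB@11)) EX@12 MEM@13 WB@14
I6 mul r5 <- r2,r4: IF@9 ID@12 stall=0 (-) EX@13 MEM@14 WB@15

Answer: 15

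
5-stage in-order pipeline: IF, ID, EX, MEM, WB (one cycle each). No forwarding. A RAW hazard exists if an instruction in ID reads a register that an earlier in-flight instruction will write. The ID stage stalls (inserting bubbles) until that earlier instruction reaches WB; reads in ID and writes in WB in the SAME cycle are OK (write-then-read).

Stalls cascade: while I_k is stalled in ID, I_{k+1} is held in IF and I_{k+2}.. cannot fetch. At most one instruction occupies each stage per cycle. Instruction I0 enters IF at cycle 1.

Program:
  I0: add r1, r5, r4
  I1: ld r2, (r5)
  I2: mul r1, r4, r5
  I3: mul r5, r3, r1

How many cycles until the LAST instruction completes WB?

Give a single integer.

I0 add r1 <- r5,r4: IF@1 ID@2 stall=0 (-) EX@3 MEM@4 WB@5
I1 ld r2 <- r5: IF@2 ID@3 stall=0 (-) EX@4 MEM@5 WB@6
I2 mul r1 <- r4,r5: IF@3 ID@4 stall=0 (-) EX@5 MEM@6 WB@7
I3 mul r5 <- r3,r1: IF@4 ID@5 stall=2 (RAW on I2.r1 (WB@7)) EX@8 MEM@9 WB@10

Answer: 10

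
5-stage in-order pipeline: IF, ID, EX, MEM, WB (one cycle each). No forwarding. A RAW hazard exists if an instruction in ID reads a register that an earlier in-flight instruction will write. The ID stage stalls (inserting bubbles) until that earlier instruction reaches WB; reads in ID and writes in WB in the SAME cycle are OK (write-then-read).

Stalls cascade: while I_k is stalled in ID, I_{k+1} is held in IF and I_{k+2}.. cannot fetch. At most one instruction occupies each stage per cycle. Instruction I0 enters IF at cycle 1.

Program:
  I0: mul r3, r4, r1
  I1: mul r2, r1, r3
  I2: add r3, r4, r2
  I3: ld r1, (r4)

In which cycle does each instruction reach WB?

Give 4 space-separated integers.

Answer: 5 8 11 12

Derivation:
I0 mul r3 <- r4,r1: IF@1 ID@2 stall=0 (-) EX@3 MEM@4 WB@5
I1 mul r2 <- r1,r3: IF@2 ID@3 stall=2 (RAW on I0.r3 (WB@5)) EX@6 MEM@7 WB@8
I2 add r3 <- r4,r2: IF@3 ID@6 stall=2 (RAW on I1.r2 (WB@8)) EX@9 MEM@10 WB@11
I3 ld r1 <- r4: IF@6 ID@9 stall=0 (-) EX@10 MEM@11 WB@12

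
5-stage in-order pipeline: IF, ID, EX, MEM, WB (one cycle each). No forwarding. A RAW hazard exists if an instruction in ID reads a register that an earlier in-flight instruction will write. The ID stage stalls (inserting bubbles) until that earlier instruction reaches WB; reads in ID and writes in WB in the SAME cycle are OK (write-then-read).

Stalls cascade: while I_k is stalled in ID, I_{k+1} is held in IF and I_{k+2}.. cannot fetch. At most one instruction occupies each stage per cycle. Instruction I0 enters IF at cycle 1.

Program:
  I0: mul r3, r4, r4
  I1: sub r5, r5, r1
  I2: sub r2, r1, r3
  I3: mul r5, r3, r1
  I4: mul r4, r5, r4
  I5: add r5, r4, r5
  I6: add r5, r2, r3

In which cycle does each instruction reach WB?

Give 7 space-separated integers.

Answer: 5 6 8 9 12 15 16

Derivation:
I0 mul r3 <- r4,r4: IF@1 ID@2 stall=0 (-) EX@3 MEM@4 WB@5
I1 sub r5 <- r5,r1: IF@2 ID@3 stall=0 (-) EX@4 MEM@5 WB@6
I2 sub r2 <- r1,r3: IF@3 ID@4 stall=1 (RAW on I0.r3 (WB@5)) EX@6 MEM@7 WB@8
I3 mul r5 <- r3,r1: IF@4 ID@6 stall=0 (-) EX@7 MEM@8 WB@9
I4 mul r4 <- r5,r4: IF@6 ID@7 stall=2 (RAW on I3.r5 (WB@9)) EX@10 MEM@11 WB@12
I5 add r5 <- r4,r5: IF@7 ID@10 stall=2 (RAW on I4.r4 (WB@12)) EX@13 MEM@14 WB@15
I6 add r5 <- r2,r3: IF@10 ID@13 stall=0 (-) EX@14 MEM@15 WB@16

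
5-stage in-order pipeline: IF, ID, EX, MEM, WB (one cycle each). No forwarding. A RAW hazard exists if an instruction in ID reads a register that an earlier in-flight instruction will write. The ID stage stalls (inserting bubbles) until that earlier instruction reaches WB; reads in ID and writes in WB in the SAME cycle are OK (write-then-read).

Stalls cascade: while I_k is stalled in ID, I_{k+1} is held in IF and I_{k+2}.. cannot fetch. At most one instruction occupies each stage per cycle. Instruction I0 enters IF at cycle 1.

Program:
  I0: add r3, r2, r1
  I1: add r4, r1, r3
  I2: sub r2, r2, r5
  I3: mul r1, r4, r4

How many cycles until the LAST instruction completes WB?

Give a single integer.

Answer: 11

Derivation:
I0 add r3 <- r2,r1: IF@1 ID@2 stall=0 (-) EX@3 MEM@4 WB@5
I1 add r4 <- r1,r3: IF@2 ID@3 stall=2 (RAW on I0.r3 (WB@5)) EX@6 MEM@7 WB@8
I2 sub r2 <- r2,r5: IF@3 ID@6 stall=0 (-) EX@7 MEM@8 WB@9
I3 mul r1 <- r4,r4: IF@6 ID@7 stall=1 (RAW on I1.r4 (WB@8)) EX@9 MEM@10 WB@11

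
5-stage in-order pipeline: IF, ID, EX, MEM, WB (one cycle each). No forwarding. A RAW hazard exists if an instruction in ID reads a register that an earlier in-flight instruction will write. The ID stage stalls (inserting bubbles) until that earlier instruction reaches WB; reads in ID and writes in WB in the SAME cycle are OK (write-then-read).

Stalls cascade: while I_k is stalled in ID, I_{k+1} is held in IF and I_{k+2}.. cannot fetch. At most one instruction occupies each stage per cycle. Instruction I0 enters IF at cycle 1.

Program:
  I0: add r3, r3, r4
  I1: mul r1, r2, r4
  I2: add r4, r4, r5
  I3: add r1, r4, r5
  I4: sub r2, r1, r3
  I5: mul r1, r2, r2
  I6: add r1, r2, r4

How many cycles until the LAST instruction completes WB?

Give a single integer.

I0 add r3 <- r3,r4: IF@1 ID@2 stall=0 (-) EX@3 MEM@4 WB@5
I1 mul r1 <- r2,r4: IF@2 ID@3 stall=0 (-) EX@4 MEM@5 WB@6
I2 add r4 <- r4,r5: IF@3 ID@4 stall=0 (-) EX@5 MEM@6 WB@7
I3 add r1 <- r4,r5: IF@4 ID@5 stall=2 (RAW on I2.r4 (WB@7)) EX@8 MEM@9 WB@10
I4 sub r2 <- r1,r3: IF@5 ID@8 stall=2 (RAW on I3.r1 (WB@10)) EX@11 MEM@12 WB@13
I5 mul r1 <- r2,r2: IF@8 ID@11 stall=2 (RAW on I4.r2 (WB@13)) EX@14 MEM@15 WB@16
I6 add r1 <- r2,r4: IF@11 ID@14 stall=0 (-) EX@15 MEM@16 WB@17

Answer: 17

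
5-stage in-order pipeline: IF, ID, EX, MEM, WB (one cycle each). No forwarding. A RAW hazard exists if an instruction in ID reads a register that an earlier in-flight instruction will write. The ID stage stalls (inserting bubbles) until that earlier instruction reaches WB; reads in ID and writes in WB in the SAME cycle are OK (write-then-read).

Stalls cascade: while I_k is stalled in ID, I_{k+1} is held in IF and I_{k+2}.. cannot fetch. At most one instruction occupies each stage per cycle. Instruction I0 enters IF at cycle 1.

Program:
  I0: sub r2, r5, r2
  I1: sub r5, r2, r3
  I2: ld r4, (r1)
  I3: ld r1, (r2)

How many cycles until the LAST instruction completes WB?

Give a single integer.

I0 sub r2 <- r5,r2: IF@1 ID@2 stall=0 (-) EX@3 MEM@4 WB@5
I1 sub r5 <- r2,r3: IF@2 ID@3 stall=2 (RAW on I0.r2 (WB@5)) EX@6 MEM@7 WB@8
I2 ld r4 <- r1: IF@3 ID@6 stall=0 (-) EX@7 MEM@8 WB@9
I3 ld r1 <- r2: IF@6 ID@7 stall=0 (-) EX@8 MEM@9 WB@10

Answer: 10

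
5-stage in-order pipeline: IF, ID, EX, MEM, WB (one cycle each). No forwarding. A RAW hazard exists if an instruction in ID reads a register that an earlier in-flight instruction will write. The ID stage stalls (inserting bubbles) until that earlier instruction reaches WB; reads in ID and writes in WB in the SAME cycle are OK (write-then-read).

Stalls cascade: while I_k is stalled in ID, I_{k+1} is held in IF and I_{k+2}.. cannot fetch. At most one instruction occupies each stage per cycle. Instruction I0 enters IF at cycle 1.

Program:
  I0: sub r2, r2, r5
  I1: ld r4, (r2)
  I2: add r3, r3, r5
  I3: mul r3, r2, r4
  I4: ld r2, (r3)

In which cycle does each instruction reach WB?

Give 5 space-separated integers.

I0 sub r2 <- r2,r5: IF@1 ID@2 stall=0 (-) EX@3 MEM@4 WB@5
I1 ld r4 <- r2: IF@2 ID@3 stall=2 (RAW on I0.r2 (WB@5)) EX@6 MEM@7 WB@8
I2 add r3 <- r3,r5: IF@3 ID@6 stall=0 (-) EX@7 MEM@8 WB@9
I3 mul r3 <- r2,r4: IF@6 ID@7 stall=1 (RAW on I1.r4 (WB@8)) EX@9 MEM@10 WB@11
I4 ld r2 <- r3: IF@7 ID@9 stall=2 (RAW on I3.r3 (WB@11)) EX@12 MEM@13 WB@14

Answer: 5 8 9 11 14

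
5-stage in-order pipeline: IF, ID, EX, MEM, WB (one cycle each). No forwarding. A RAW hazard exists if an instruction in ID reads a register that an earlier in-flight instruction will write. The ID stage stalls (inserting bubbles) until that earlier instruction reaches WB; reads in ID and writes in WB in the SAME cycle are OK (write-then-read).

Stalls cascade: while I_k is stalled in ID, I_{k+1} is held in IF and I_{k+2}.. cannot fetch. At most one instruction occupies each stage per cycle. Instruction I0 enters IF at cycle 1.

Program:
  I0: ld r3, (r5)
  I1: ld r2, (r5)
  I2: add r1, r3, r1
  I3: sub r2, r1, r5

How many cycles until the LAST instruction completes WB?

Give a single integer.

Answer: 11

Derivation:
I0 ld r3 <- r5: IF@1 ID@2 stall=0 (-) EX@3 MEM@4 WB@5
I1 ld r2 <- r5: IF@2 ID@3 stall=0 (-) EX@4 MEM@5 WB@6
I2 add r1 <- r3,r1: IF@3 ID@4 stall=1 (RAW on I0.r3 (WB@5)) EX@6 MEM@7 WB@8
I3 sub r2 <- r1,r5: IF@4 ID@6 stall=2 (RAW on I2.r1 (WB@8)) EX@9 MEM@10 WB@11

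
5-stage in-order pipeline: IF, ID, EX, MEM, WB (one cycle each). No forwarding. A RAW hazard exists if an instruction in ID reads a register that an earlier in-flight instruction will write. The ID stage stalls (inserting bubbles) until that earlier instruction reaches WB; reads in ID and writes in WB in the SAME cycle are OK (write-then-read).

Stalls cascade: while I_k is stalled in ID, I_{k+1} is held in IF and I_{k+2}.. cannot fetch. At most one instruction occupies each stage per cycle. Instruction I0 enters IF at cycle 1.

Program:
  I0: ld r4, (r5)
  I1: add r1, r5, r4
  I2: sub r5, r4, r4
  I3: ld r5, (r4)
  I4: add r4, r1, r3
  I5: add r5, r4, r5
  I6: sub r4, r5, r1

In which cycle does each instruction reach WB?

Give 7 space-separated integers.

I0 ld r4 <- r5: IF@1 ID@2 stall=0 (-) EX@3 MEM@4 WB@5
I1 add r1 <- r5,r4: IF@2 ID@3 stall=2 (RAW on I0.r4 (WB@5)) EX@6 MEM@7 WB@8
I2 sub r5 <- r4,r4: IF@3 ID@6 stall=0 (-) EX@7 MEM@8 WB@9
I3 ld r5 <- r4: IF@6 ID@7 stall=0 (-) EX@8 MEM@9 WB@10
I4 add r4 <- r1,r3: IF@7 ID@8 stall=0 (-) EX@9 MEM@10 WB@11
I5 add r5 <- r4,r5: IF@8 ID@9 stall=2 (RAW on I4.r4 (WB@11)) EX@12 MEM@13 WB@14
I6 sub r4 <- r5,r1: IF@9 ID@12 stall=2 (RAW on I5.r5 (WB@14)) EX@15 MEM@16 WB@17

Answer: 5 8 9 10 11 14 17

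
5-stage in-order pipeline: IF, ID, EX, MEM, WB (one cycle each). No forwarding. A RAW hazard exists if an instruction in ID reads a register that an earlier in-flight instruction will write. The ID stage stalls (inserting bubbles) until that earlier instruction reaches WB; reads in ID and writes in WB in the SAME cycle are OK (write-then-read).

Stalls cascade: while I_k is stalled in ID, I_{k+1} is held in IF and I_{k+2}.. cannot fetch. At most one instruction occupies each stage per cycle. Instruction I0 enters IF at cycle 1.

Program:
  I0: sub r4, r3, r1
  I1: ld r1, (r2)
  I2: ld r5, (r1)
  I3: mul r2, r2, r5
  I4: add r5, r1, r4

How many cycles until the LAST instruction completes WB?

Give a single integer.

I0 sub r4 <- r3,r1: IF@1 ID@2 stall=0 (-) EX@3 MEM@4 WB@5
I1 ld r1 <- r2: IF@2 ID@3 stall=0 (-) EX@4 MEM@5 WB@6
I2 ld r5 <- r1: IF@3 ID@4 stall=2 (RAW on I1.r1 (WB@6)) EX@7 MEM@8 WB@9
I3 mul r2 <- r2,r5: IF@4 ID@7 stall=2 (RAW on I2.r5 (WB@9)) EX@10 MEM@11 WB@12
I4 add r5 <- r1,r4: IF@7 ID@10 stall=0 (-) EX@11 MEM@12 WB@13

Answer: 13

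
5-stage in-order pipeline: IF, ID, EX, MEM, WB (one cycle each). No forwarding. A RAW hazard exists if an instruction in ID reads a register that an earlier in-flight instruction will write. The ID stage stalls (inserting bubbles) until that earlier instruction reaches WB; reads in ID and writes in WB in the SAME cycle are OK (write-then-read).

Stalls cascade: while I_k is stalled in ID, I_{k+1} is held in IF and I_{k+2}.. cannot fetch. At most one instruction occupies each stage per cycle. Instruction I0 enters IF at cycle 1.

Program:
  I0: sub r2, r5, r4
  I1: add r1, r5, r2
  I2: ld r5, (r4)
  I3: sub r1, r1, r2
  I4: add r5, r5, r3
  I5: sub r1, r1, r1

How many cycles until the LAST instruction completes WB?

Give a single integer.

I0 sub r2 <- r5,r4: IF@1 ID@2 stall=0 (-) EX@3 MEM@4 WB@5
I1 add r1 <- r5,r2: IF@2 ID@3 stall=2 (RAW on I0.r2 (WB@5)) EX@6 MEM@7 WB@8
I2 ld r5 <- r4: IF@3 ID@6 stall=0 (-) EX@7 MEM@8 WB@9
I3 sub r1 <- r1,r2: IF@6 ID@7 stall=1 (RAW on I1.r1 (WB@8)) EX@9 MEM@10 WB@11
I4 add r5 <- r5,r3: IF@7 ID@9 stall=0 (-) EX@10 MEM@11 WB@12
I5 sub r1 <- r1,r1: IF@9 ID@10 stall=1 (RAW on I3.r1 (WB@11)) EX@12 MEM@13 WB@14

Answer: 14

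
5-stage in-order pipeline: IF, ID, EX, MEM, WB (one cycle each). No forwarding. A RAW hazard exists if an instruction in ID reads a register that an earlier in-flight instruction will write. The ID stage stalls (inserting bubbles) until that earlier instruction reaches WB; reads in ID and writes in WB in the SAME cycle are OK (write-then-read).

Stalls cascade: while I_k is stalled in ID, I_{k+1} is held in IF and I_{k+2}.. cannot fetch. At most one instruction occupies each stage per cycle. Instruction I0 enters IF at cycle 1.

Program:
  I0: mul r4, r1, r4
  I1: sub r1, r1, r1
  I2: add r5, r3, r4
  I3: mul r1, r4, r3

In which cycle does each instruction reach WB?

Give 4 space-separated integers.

I0 mul r4 <- r1,r4: IF@1 ID@2 stall=0 (-) EX@3 MEM@4 WB@5
I1 sub r1 <- r1,r1: IF@2 ID@3 stall=0 (-) EX@4 MEM@5 WB@6
I2 add r5 <- r3,r4: IF@3 ID@4 stall=1 (RAW on I0.r4 (WB@5)) EX@6 MEM@7 WB@8
I3 mul r1 <- r4,r3: IF@4 ID@6 stall=0 (-) EX@7 MEM@8 WB@9

Answer: 5 6 8 9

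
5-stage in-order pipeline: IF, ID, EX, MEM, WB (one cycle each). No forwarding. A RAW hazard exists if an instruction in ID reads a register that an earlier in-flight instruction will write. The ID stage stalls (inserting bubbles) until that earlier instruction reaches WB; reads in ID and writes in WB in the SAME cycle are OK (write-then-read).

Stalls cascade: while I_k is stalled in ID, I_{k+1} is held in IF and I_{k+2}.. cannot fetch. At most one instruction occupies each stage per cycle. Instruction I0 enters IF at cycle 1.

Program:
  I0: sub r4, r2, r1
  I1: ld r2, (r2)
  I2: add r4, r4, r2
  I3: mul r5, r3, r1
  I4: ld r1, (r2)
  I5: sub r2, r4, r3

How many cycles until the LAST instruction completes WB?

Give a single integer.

Answer: 12

Derivation:
I0 sub r4 <- r2,r1: IF@1 ID@2 stall=0 (-) EX@3 MEM@4 WB@5
I1 ld r2 <- r2: IF@2 ID@3 stall=0 (-) EX@4 MEM@5 WB@6
I2 add r4 <- r4,r2: IF@3 ID@4 stall=2 (RAW on I1.r2 (WB@6)) EX@7 MEM@8 WB@9
I3 mul r5 <- r3,r1: IF@4 ID@7 stall=0 (-) EX@8 MEM@9 WB@10
I4 ld r1 <- r2: IF@7 ID@8 stall=0 (-) EX@9 MEM@10 WB@11
I5 sub r2 <- r4,r3: IF@8 ID@9 stall=0 (-) EX@10 MEM@11 WB@12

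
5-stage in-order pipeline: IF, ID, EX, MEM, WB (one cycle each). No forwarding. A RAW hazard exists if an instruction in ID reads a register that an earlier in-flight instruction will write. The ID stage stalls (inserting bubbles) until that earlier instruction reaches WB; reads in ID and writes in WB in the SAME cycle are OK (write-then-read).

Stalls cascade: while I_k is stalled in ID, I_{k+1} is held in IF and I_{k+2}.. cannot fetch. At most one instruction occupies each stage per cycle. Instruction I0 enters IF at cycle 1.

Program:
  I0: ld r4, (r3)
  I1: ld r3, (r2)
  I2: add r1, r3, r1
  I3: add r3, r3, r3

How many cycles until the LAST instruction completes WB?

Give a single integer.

I0 ld r4 <- r3: IF@1 ID@2 stall=0 (-) EX@3 MEM@4 WB@5
I1 ld r3 <- r2: IF@2 ID@3 stall=0 (-) EX@4 MEM@5 WB@6
I2 add r1 <- r3,r1: IF@3 ID@4 stall=2 (RAW on I1.r3 (WB@6)) EX@7 MEM@8 WB@9
I3 add r3 <- r3,r3: IF@4 ID@7 stall=0 (-) EX@8 MEM@9 WB@10

Answer: 10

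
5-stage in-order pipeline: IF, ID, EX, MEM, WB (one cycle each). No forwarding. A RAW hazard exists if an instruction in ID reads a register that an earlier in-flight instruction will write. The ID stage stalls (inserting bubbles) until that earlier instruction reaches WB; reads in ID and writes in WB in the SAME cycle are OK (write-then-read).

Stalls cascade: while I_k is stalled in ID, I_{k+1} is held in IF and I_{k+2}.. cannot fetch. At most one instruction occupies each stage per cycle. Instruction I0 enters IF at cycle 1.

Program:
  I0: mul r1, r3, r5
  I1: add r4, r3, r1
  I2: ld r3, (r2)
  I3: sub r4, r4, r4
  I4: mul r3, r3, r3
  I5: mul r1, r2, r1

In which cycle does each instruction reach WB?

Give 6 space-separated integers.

I0 mul r1 <- r3,r5: IF@1 ID@2 stall=0 (-) EX@3 MEM@4 WB@5
I1 add r4 <- r3,r1: IF@2 ID@3 stall=2 (RAW on I0.r1 (WB@5)) EX@6 MEM@7 WB@8
I2 ld r3 <- r2: IF@3 ID@6 stall=0 (-) EX@7 MEM@8 WB@9
I3 sub r4 <- r4,r4: IF@6 ID@7 stall=1 (RAW on I1.r4 (WB@8)) EX@9 MEM@10 WB@11
I4 mul r3 <- r3,r3: IF@7 ID@9 stall=0 (-) EX@10 MEM@11 WB@12
I5 mul r1 <- r2,r1: IF@9 ID@10 stall=0 (-) EX@11 MEM@12 WB@13

Answer: 5 8 9 11 12 13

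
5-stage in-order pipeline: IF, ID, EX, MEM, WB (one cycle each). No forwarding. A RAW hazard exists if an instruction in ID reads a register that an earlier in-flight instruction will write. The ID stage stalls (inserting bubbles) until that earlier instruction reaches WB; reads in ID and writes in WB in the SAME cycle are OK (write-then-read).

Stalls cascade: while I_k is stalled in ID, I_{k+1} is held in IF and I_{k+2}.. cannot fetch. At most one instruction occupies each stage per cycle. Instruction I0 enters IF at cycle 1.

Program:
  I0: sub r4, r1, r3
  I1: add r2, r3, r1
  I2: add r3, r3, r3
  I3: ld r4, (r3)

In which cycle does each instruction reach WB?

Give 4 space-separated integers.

I0 sub r4 <- r1,r3: IF@1 ID@2 stall=0 (-) EX@3 MEM@4 WB@5
I1 add r2 <- r3,r1: IF@2 ID@3 stall=0 (-) EX@4 MEM@5 WB@6
I2 add r3 <- r3,r3: IF@3 ID@4 stall=0 (-) EX@5 MEM@6 WB@7
I3 ld r4 <- r3: IF@4 ID@5 stall=2 (RAW on I2.r3 (WB@7)) EX@8 MEM@9 WB@10

Answer: 5 6 7 10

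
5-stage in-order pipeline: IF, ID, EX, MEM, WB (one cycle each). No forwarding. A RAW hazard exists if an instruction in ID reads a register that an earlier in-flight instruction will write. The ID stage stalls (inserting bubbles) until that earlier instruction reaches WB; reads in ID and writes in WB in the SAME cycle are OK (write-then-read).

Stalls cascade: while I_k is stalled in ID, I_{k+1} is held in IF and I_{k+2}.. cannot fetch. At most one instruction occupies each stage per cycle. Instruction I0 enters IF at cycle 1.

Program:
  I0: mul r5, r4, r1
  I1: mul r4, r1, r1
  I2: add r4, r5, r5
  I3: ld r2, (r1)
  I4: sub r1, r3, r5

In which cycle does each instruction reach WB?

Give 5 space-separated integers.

I0 mul r5 <- r4,r1: IF@1 ID@2 stall=0 (-) EX@3 MEM@4 WB@5
I1 mul r4 <- r1,r1: IF@2 ID@3 stall=0 (-) EX@4 MEM@5 WB@6
I2 add r4 <- r5,r5: IF@3 ID@4 stall=1 (RAW on I0.r5 (WB@5)) EX@6 MEM@7 WB@8
I3 ld r2 <- r1: IF@4 ID@6 stall=0 (-) EX@7 MEM@8 WB@9
I4 sub r1 <- r3,r5: IF@6 ID@7 stall=0 (-) EX@8 MEM@9 WB@10

Answer: 5 6 8 9 10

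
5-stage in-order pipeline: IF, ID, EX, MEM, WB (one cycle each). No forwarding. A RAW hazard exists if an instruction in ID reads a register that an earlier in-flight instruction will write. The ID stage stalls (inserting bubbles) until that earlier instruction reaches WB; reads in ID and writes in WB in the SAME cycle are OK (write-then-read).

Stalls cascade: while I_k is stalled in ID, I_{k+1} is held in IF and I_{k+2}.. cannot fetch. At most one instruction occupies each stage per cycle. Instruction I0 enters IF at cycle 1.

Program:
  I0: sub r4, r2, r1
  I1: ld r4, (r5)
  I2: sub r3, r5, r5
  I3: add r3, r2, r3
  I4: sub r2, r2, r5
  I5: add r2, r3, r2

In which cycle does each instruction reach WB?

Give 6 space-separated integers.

I0 sub r4 <- r2,r1: IF@1 ID@2 stall=0 (-) EX@3 MEM@4 WB@5
I1 ld r4 <- r5: IF@2 ID@3 stall=0 (-) EX@4 MEM@5 WB@6
I2 sub r3 <- r5,r5: IF@3 ID@4 stall=0 (-) EX@5 MEM@6 WB@7
I3 add r3 <- r2,r3: IF@4 ID@5 stall=2 (RAW on I2.r3 (WB@7)) EX@8 MEM@9 WB@10
I4 sub r2 <- r2,r5: IF@5 ID@8 stall=0 (-) EX@9 MEM@10 WB@11
I5 add r2 <- r3,r2: IF@8 ID@9 stall=2 (RAW on I4.r2 (WB@11)) EX@12 MEM@13 WB@14

Answer: 5 6 7 10 11 14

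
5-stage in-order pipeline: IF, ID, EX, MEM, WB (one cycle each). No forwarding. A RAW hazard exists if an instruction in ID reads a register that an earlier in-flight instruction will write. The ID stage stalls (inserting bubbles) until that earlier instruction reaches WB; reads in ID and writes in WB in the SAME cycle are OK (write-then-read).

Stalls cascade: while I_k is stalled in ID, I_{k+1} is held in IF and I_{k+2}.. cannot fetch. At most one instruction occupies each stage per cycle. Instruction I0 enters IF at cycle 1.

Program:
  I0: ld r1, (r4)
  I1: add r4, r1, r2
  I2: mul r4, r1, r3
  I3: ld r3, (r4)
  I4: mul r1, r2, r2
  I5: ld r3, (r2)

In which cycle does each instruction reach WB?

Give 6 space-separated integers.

Answer: 5 8 9 12 13 14

Derivation:
I0 ld r1 <- r4: IF@1 ID@2 stall=0 (-) EX@3 MEM@4 WB@5
I1 add r4 <- r1,r2: IF@2 ID@3 stall=2 (RAW on I0.r1 (WB@5)) EX@6 MEM@7 WB@8
I2 mul r4 <- r1,r3: IF@3 ID@6 stall=0 (-) EX@7 MEM@8 WB@9
I3 ld r3 <- r4: IF@6 ID@7 stall=2 (RAW on I2.r4 (WB@9)) EX@10 MEM@11 WB@12
I4 mul r1 <- r2,r2: IF@7 ID@10 stall=0 (-) EX@11 MEM@12 WB@13
I5 ld r3 <- r2: IF@10 ID@11 stall=0 (-) EX@12 MEM@13 WB@14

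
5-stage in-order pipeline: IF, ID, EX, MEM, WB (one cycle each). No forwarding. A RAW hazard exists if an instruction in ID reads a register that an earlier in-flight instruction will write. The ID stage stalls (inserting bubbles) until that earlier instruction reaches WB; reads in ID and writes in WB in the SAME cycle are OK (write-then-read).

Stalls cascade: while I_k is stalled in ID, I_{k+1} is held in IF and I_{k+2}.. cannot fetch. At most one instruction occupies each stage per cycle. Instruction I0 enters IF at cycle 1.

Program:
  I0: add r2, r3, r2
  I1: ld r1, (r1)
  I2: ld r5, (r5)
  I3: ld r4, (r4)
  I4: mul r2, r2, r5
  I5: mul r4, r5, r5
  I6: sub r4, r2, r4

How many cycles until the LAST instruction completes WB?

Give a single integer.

I0 add r2 <- r3,r2: IF@1 ID@2 stall=0 (-) EX@3 MEM@4 WB@5
I1 ld r1 <- r1: IF@2 ID@3 stall=0 (-) EX@4 MEM@5 WB@6
I2 ld r5 <- r5: IF@3 ID@4 stall=0 (-) EX@5 MEM@6 WB@7
I3 ld r4 <- r4: IF@4 ID@5 stall=0 (-) EX@6 MEM@7 WB@8
I4 mul r2 <- r2,r5: IF@5 ID@6 stall=1 (RAW on I2.r5 (WB@7)) EX@8 MEM@9 WB@10
I5 mul r4 <- r5,r5: IF@6 ID@8 stall=0 (-) EX@9 MEM@10 WB@11
I6 sub r4 <- r2,r4: IF@8 ID@9 stall=2 (RAW on I5.r4 (WB@11)) EX@12 MEM@13 WB@14

Answer: 14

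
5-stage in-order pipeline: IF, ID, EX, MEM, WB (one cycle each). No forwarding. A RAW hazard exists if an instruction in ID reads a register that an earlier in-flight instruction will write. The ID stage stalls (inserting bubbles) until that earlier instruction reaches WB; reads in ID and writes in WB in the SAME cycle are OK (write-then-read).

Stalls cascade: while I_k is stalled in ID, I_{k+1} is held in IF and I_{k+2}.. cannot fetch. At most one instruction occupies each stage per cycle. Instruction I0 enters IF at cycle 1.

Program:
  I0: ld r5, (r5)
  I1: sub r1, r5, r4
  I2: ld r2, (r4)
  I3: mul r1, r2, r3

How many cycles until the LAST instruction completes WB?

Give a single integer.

I0 ld r5 <- r5: IF@1 ID@2 stall=0 (-) EX@3 MEM@4 WB@5
I1 sub r1 <- r5,r4: IF@2 ID@3 stall=2 (RAW on I0.r5 (WB@5)) EX@6 MEM@7 WB@8
I2 ld r2 <- r4: IF@3 ID@6 stall=0 (-) EX@7 MEM@8 WB@9
I3 mul r1 <- r2,r3: IF@6 ID@7 stall=2 (RAW on I2.r2 (WB@9)) EX@10 MEM@11 WB@12

Answer: 12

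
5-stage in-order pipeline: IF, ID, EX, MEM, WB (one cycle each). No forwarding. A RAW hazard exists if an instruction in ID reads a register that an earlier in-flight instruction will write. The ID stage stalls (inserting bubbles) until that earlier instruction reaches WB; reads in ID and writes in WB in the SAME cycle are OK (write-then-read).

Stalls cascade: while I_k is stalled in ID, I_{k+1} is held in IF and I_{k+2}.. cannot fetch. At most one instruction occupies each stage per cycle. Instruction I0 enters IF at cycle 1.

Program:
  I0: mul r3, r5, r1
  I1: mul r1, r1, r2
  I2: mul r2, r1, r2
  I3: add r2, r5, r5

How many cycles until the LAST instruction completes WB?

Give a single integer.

I0 mul r3 <- r5,r1: IF@1 ID@2 stall=0 (-) EX@3 MEM@4 WB@5
I1 mul r1 <- r1,r2: IF@2 ID@3 stall=0 (-) EX@4 MEM@5 WB@6
I2 mul r2 <- r1,r2: IF@3 ID@4 stall=2 (RAW on I1.r1 (WB@6)) EX@7 MEM@8 WB@9
I3 add r2 <- r5,r5: IF@4 ID@7 stall=0 (-) EX@8 MEM@9 WB@10

Answer: 10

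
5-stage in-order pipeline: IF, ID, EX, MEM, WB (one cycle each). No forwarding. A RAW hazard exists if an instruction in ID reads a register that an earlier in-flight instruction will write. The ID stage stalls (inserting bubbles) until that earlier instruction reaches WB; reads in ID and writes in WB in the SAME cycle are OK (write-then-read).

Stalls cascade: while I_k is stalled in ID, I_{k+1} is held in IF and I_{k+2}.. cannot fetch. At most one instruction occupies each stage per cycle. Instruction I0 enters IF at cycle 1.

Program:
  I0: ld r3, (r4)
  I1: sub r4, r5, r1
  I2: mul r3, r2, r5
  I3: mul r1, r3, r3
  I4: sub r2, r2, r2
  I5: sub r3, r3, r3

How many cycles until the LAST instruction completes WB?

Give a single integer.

Answer: 12

Derivation:
I0 ld r3 <- r4: IF@1 ID@2 stall=0 (-) EX@3 MEM@4 WB@5
I1 sub r4 <- r5,r1: IF@2 ID@3 stall=0 (-) EX@4 MEM@5 WB@6
I2 mul r3 <- r2,r5: IF@3 ID@4 stall=0 (-) EX@5 MEM@6 WB@7
I3 mul r1 <- r3,r3: IF@4 ID@5 stall=2 (RAW on I2.r3 (WB@7)) EX@8 MEM@9 WB@10
I4 sub r2 <- r2,r2: IF@5 ID@8 stall=0 (-) EX@9 MEM@10 WB@11
I5 sub r3 <- r3,r3: IF@8 ID@9 stall=0 (-) EX@10 MEM@11 WB@12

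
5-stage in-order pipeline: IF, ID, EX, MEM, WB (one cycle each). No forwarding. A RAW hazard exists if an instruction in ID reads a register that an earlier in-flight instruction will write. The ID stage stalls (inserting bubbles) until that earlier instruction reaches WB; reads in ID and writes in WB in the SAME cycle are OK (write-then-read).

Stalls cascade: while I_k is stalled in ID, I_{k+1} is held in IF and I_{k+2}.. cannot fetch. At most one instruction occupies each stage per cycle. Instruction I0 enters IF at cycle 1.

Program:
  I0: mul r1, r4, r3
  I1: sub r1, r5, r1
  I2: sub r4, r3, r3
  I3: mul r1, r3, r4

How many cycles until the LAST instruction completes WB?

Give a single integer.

I0 mul r1 <- r4,r3: IF@1 ID@2 stall=0 (-) EX@3 MEM@4 WB@5
I1 sub r1 <- r5,r1: IF@2 ID@3 stall=2 (RAW on I0.r1 (WB@5)) EX@6 MEM@7 WB@8
I2 sub r4 <- r3,r3: IF@3 ID@6 stall=0 (-) EX@7 MEM@8 WB@9
I3 mul r1 <- r3,r4: IF@6 ID@7 stall=2 (RAW on I2.r4 (WB@9)) EX@10 MEM@11 WB@12

Answer: 12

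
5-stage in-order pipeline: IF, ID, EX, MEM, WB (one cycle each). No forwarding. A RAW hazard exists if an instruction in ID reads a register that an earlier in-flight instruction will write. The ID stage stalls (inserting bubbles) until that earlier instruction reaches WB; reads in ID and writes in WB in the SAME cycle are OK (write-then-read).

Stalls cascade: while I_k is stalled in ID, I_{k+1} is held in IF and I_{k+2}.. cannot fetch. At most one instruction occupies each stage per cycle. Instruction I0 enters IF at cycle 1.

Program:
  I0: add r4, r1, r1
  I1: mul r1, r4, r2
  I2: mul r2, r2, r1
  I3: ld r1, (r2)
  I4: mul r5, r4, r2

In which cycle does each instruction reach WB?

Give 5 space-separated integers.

I0 add r4 <- r1,r1: IF@1 ID@2 stall=0 (-) EX@3 MEM@4 WB@5
I1 mul r1 <- r4,r2: IF@2 ID@3 stall=2 (RAW on I0.r4 (WB@5)) EX@6 MEM@7 WB@8
I2 mul r2 <- r2,r1: IF@3 ID@6 stall=2 (RAW on I1.r1 (WB@8)) EX@9 MEM@10 WB@11
I3 ld r1 <- r2: IF@6 ID@9 stall=2 (RAW on I2.r2 (WB@11)) EX@12 MEM@13 WB@14
I4 mul r5 <- r4,r2: IF@9 ID@12 stall=0 (-) EX@13 MEM@14 WB@15

Answer: 5 8 11 14 15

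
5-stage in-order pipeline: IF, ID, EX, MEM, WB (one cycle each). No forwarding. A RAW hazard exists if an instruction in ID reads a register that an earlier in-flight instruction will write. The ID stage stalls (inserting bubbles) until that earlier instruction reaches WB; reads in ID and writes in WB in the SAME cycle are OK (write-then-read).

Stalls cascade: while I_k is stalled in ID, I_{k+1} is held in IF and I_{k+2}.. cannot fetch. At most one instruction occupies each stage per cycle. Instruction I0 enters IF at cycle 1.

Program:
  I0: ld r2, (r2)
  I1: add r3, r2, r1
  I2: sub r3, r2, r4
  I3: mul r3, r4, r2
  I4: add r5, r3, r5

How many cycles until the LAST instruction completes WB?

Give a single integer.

Answer: 13

Derivation:
I0 ld r2 <- r2: IF@1 ID@2 stall=0 (-) EX@3 MEM@4 WB@5
I1 add r3 <- r2,r1: IF@2 ID@3 stall=2 (RAW on I0.r2 (WB@5)) EX@6 MEM@7 WB@8
I2 sub r3 <- r2,r4: IF@3 ID@6 stall=0 (-) EX@7 MEM@8 WB@9
I3 mul r3 <- r4,r2: IF@6 ID@7 stall=0 (-) EX@8 MEM@9 WB@10
I4 add r5 <- r3,r5: IF@7 ID@8 stall=2 (RAW on I3.r3 (WB@10)) EX@11 MEM@12 WB@13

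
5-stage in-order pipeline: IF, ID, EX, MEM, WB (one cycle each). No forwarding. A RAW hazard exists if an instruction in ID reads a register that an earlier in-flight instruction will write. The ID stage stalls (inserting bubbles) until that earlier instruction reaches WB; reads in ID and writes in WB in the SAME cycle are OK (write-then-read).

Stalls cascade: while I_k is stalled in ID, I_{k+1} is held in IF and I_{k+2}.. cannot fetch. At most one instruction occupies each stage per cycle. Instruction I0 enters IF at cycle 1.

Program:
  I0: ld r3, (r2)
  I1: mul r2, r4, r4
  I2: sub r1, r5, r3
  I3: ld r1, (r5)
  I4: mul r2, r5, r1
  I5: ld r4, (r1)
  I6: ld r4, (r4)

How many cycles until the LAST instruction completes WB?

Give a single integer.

Answer: 16

Derivation:
I0 ld r3 <- r2: IF@1 ID@2 stall=0 (-) EX@3 MEM@4 WB@5
I1 mul r2 <- r4,r4: IF@2 ID@3 stall=0 (-) EX@4 MEM@5 WB@6
I2 sub r1 <- r5,r3: IF@3 ID@4 stall=1 (RAW on I0.r3 (WB@5)) EX@6 MEM@7 WB@8
I3 ld r1 <- r5: IF@4 ID@6 stall=0 (-) EX@7 MEM@8 WB@9
I4 mul r2 <- r5,r1: IF@6 ID@7 stall=2 (RAW on I3.r1 (WB@9)) EX@10 MEM@11 WB@12
I5 ld r4 <- r1: IF@7 ID@10 stall=0 (-) EX@11 MEM@12 WB@13
I6 ld r4 <- r4: IF@10 ID@11 stall=2 (RAW on I5.r4 (WB@13)) EX@14 MEM@15 WB@16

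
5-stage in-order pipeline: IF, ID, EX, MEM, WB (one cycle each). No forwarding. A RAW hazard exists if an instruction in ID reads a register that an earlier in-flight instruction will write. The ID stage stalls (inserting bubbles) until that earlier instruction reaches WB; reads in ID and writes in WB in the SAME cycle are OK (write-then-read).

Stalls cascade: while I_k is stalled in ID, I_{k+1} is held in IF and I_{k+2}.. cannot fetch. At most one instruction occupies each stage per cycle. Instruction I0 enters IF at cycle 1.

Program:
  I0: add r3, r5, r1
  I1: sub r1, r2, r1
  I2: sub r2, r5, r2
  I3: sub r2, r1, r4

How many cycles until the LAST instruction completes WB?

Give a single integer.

I0 add r3 <- r5,r1: IF@1 ID@2 stall=0 (-) EX@3 MEM@4 WB@5
I1 sub r1 <- r2,r1: IF@2 ID@3 stall=0 (-) EX@4 MEM@5 WB@6
I2 sub r2 <- r5,r2: IF@3 ID@4 stall=0 (-) EX@5 MEM@6 WB@7
I3 sub r2 <- r1,r4: IF@4 ID@5 stall=1 (RAW on I1.r1 (WB@6)) EX@7 MEM@8 WB@9

Answer: 9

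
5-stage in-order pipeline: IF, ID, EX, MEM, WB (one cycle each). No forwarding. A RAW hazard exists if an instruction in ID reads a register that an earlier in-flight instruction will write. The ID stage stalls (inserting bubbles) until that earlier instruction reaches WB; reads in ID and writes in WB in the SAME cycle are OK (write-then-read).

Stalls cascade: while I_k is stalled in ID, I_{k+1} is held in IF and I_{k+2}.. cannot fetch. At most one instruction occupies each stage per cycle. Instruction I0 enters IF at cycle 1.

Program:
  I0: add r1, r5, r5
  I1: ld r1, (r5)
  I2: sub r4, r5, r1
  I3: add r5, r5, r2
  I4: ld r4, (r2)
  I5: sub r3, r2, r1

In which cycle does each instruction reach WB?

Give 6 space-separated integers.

Answer: 5 6 9 10 11 12

Derivation:
I0 add r1 <- r5,r5: IF@1 ID@2 stall=0 (-) EX@3 MEM@4 WB@5
I1 ld r1 <- r5: IF@2 ID@3 stall=0 (-) EX@4 MEM@5 WB@6
I2 sub r4 <- r5,r1: IF@3 ID@4 stall=2 (RAW on I1.r1 (WB@6)) EX@7 MEM@8 WB@9
I3 add r5 <- r5,r2: IF@4 ID@7 stall=0 (-) EX@8 MEM@9 WB@10
I4 ld r4 <- r2: IF@7 ID@8 stall=0 (-) EX@9 MEM@10 WB@11
I5 sub r3 <- r2,r1: IF@8 ID@9 stall=0 (-) EX@10 MEM@11 WB@12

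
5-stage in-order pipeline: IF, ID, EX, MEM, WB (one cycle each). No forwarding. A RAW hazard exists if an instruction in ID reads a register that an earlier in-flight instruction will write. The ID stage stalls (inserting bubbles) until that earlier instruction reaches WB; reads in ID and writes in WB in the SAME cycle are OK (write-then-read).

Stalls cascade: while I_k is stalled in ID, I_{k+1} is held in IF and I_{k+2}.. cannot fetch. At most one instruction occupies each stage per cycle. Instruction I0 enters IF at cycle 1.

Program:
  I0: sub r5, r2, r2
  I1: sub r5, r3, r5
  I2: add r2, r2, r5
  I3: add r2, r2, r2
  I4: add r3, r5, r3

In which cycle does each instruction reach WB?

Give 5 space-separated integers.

Answer: 5 8 11 14 15

Derivation:
I0 sub r5 <- r2,r2: IF@1 ID@2 stall=0 (-) EX@3 MEM@4 WB@5
I1 sub r5 <- r3,r5: IF@2 ID@3 stall=2 (RAW on I0.r5 (WB@5)) EX@6 MEM@7 WB@8
I2 add r2 <- r2,r5: IF@3 ID@6 stall=2 (RAW on I1.r5 (WB@8)) EX@9 MEM@10 WB@11
I3 add r2 <- r2,r2: IF@6 ID@9 stall=2 (RAW on I2.r2 (WB@11)) EX@12 MEM@13 WB@14
I4 add r3 <- r5,r3: IF@9 ID@12 stall=0 (-) EX@13 MEM@14 WB@15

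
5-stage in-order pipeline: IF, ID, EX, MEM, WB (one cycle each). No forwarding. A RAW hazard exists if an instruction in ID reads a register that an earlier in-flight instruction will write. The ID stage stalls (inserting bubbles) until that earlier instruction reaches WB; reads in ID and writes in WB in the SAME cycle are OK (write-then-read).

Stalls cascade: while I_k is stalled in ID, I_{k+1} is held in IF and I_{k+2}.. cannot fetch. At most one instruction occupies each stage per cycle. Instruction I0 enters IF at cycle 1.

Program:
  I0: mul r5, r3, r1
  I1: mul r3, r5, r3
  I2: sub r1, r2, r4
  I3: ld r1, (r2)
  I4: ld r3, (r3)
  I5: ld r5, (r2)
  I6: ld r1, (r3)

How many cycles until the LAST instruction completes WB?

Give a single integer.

I0 mul r5 <- r3,r1: IF@1 ID@2 stall=0 (-) EX@3 MEM@4 WB@5
I1 mul r3 <- r5,r3: IF@2 ID@3 stall=2 (RAW on I0.r5 (WB@5)) EX@6 MEM@7 WB@8
I2 sub r1 <- r2,r4: IF@3 ID@6 stall=0 (-) EX@7 MEM@8 WB@9
I3 ld r1 <- r2: IF@6 ID@7 stall=0 (-) EX@8 MEM@9 WB@10
I4 ld r3 <- r3: IF@7 ID@8 stall=0 (-) EX@9 MEM@10 WB@11
I5 ld r5 <- r2: IF@8 ID@9 stall=0 (-) EX@10 MEM@11 WB@12
I6 ld r1 <- r3: IF@9 ID@10 stall=1 (RAW on I4.r3 (WB@11)) EX@12 MEM@13 WB@14

Answer: 14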